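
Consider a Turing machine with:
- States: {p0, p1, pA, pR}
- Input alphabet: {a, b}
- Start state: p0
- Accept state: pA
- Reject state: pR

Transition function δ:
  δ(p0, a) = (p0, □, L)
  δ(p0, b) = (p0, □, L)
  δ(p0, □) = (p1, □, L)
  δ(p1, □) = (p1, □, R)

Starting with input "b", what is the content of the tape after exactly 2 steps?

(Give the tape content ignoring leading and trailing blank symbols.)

Execution trace:
Initial: [p0]b
Step 1: δ(p0, b) = (p0, □, L) → [p0]□□
Step 2: δ(p0, □) = (p1, □, L) → [p1]□□□

After 2 steps, the tape (ignoring leading/trailing blanks) is: □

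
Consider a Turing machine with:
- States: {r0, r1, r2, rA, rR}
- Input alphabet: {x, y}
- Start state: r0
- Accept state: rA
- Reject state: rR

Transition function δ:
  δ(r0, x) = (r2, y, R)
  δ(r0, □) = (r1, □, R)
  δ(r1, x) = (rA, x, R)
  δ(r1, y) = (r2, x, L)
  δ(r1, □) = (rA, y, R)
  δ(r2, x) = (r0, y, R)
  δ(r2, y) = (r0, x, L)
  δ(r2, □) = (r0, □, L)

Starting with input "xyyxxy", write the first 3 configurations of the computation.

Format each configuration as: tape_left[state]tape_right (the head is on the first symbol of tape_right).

Transitions applied:
Step 1: δ(r0, x) = (r2, y, R)
Step 2: δ(r2, y) = (r0, x, L)

The first 3 configurations are:
[r0]xyyxxy ⊢ y[r2]yyxxy ⊢ [r0]yxyxxy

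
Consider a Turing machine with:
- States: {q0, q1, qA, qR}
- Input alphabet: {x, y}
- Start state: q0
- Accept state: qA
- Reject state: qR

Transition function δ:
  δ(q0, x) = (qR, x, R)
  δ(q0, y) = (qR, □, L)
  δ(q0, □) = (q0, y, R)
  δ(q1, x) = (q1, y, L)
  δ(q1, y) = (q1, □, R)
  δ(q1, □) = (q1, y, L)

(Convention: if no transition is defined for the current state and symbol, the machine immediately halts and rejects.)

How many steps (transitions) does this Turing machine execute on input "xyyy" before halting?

Execution trace:
Initial: [q0]xyyy
Step 1: δ(q0, x) = (qR, x, R) → x[qR]yyy

The machine reaches the reject state qR and halts.

The machine executed 1 step before halting.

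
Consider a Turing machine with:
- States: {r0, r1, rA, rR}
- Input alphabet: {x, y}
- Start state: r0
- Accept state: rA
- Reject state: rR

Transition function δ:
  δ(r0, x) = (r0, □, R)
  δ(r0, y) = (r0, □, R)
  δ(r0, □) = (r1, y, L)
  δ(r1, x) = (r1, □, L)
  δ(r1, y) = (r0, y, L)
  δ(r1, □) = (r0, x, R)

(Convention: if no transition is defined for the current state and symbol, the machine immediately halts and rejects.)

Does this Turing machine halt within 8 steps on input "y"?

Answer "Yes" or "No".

Execution trace:
Initial: [r0]y
Step 1: δ(r0, y) = (r0, □, R) → □[r0]□
Step 2: δ(r0, □) = (r1, y, L) → [r1]□y
Step 3: δ(r1, □) = (r0, x, R) → x[r0]y
Step 4: δ(r0, y) = (r0, □, R) → x□[r0]□
Step 5: δ(r0, □) = (r1, y, L) → x[r1]□y
Step 6: δ(r1, □) = (r0, x, R) → xx[r0]y
Step 7: δ(r0, y) = (r0, □, R) → xx□[r0]□
Step 8: δ(r0, □) = (r1, y, L) → xx[r1]□y

The machine has not reached a halting state after 8 steps.
The machine did not halt within the 8-step bound.

Answer: No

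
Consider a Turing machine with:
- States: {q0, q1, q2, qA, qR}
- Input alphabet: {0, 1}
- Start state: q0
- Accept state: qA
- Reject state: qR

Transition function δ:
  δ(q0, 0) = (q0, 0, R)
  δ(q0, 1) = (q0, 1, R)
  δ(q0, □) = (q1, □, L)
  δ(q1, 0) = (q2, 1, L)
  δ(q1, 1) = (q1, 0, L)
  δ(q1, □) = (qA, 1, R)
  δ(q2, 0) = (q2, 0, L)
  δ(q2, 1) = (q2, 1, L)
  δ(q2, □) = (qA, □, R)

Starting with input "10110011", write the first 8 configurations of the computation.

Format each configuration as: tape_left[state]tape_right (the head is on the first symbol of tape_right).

Transitions applied:
Step 1: δ(q0, 1) = (q0, 1, R)
Step 2: δ(q0, 0) = (q0, 0, R)
Step 3: δ(q0, 1) = (q0, 1, R)
Step 4: δ(q0, 1) = (q0, 1, R)
Step 5: δ(q0, 0) = (q0, 0, R)
Step 6: δ(q0, 0) = (q0, 0, R)
Step 7: δ(q0, 1) = (q0, 1, R)

The first 8 configurations are:
[q0]10110011 ⊢ 1[q0]0110011 ⊢ 10[q0]110011 ⊢ 101[q0]10011 ⊢ 1011[q0]0011 ⊢ 10110[q0]011 ⊢ 101100[q0]11 ⊢ 1011001[q0]1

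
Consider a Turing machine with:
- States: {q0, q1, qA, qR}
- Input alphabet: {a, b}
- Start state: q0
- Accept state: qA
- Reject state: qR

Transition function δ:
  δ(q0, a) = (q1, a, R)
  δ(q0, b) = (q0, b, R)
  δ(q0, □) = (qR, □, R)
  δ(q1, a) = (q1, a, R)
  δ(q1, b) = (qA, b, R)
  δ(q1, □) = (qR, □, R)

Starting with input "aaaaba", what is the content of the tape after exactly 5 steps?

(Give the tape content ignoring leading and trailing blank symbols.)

Execution trace:
Initial: [q0]aaaaba
Step 1: δ(q0, a) = (q1, a, R) → a[q1]aaaba
Step 2: δ(q1, a) = (q1, a, R) → aa[q1]aaba
Step 3: δ(q1, a) = (q1, a, R) → aaa[q1]aba
Step 4: δ(q1, a) = (q1, a, R) → aaaa[q1]ba
Step 5: δ(q1, b) = (qA, b, R) → aaaab[qA]a

The machine reaches the accept state qA and halts.

After 5 steps, the tape (ignoring leading/trailing blanks) is: aaaaba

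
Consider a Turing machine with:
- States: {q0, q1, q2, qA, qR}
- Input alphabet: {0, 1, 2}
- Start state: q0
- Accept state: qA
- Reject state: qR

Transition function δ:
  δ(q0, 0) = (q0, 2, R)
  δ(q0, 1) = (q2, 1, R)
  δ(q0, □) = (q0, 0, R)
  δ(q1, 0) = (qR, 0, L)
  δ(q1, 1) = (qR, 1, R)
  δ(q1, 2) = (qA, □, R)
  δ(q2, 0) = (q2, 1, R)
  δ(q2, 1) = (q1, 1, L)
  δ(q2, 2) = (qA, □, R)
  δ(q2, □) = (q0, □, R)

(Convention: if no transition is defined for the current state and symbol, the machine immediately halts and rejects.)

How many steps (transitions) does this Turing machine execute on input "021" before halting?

Execution trace:
Initial: [q0]021
Step 1: δ(q0, 0) = (q0, 2, R) → 2[q0]21

No transition is defined for δ(q0, 2). By convention the machine halts and rejects.

The machine executed 1 step before halting.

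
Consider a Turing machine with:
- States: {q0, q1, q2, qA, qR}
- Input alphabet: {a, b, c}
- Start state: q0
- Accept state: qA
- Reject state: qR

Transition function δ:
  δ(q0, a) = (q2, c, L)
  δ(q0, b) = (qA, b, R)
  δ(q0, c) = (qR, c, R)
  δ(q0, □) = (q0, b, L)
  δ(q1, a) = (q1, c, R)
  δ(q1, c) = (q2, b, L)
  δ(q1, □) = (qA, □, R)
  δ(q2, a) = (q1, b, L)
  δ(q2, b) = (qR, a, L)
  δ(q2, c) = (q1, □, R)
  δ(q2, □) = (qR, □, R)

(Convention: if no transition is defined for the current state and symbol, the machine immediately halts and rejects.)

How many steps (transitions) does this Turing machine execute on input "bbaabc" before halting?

Execution trace:
Initial: [q0]bbaabc
Step 1: δ(q0, b) = (qA, b, R) → b[qA]baabc

The machine reaches the accept state qA and halts.

The machine executed 1 step before halting.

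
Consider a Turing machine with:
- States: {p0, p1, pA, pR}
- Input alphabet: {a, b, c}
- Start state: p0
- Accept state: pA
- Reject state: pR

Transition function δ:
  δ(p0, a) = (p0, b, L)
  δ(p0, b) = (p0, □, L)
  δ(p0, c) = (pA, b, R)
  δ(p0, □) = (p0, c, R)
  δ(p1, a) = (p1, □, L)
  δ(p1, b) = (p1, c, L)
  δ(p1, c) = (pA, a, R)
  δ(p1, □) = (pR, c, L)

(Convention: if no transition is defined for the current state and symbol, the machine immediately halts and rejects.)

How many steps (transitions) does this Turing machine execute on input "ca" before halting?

Execution trace:
Initial: [p0]ca
Step 1: δ(p0, c) = (pA, b, R) → b[pA]a

The machine reaches the accept state pA and halts.

The machine executed 1 step before halting.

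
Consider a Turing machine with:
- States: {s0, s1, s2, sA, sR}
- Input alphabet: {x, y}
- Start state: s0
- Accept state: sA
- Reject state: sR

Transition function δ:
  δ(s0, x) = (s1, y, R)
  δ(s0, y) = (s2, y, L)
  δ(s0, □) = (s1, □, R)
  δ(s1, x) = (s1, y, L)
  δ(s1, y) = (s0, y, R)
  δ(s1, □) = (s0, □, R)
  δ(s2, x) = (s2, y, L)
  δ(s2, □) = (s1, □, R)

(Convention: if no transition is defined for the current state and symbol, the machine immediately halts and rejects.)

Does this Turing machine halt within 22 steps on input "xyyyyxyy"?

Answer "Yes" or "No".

Execution trace:
Initial: [s0]xyyyyxyy
Step 1: δ(s0, x) = (s1, y, R) → y[s1]yyyyxyy
Step 2: δ(s1, y) = (s0, y, R) → yy[s0]yyyxyy
Step 3: δ(s0, y) = (s2, y, L) → y[s2]yyyyxyy

No transition is defined for δ(s2, y). By convention the machine halts and rejects.
The machine halted after 3 steps (within the 22-step bound).

Answer: Yes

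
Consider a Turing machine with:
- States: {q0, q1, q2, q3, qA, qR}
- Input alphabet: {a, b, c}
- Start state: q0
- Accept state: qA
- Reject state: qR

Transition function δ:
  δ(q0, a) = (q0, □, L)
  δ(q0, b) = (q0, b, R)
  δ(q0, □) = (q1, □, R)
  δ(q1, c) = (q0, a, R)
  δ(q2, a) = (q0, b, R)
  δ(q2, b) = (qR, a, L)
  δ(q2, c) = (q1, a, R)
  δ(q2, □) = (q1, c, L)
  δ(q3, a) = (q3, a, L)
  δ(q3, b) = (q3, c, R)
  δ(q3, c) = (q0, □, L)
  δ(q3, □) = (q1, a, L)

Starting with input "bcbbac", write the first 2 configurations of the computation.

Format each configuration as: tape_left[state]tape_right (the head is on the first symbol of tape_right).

Transitions applied:
Step 1: δ(q0, b) = (q0, b, R)

The first 2 configurations are:
[q0]bcbbac ⊢ b[q0]cbbac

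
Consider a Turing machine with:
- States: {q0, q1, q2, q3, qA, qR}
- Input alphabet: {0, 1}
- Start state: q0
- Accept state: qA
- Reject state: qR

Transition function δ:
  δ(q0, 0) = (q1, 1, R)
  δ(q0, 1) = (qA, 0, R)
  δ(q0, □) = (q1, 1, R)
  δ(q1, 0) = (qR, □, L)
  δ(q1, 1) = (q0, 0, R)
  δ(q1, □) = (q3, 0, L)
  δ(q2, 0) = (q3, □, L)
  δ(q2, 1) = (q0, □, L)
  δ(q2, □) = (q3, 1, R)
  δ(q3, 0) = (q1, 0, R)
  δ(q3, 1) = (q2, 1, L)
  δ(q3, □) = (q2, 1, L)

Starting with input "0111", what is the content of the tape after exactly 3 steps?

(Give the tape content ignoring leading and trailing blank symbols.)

Execution trace:
Initial: [q0]0111
Step 1: δ(q0, 0) = (q1, 1, R) → 1[q1]111
Step 2: δ(q1, 1) = (q0, 0, R) → 10[q0]11
Step 3: δ(q0, 1) = (qA, 0, R) → 100[qA]1

The machine reaches the accept state qA and halts.

After 3 steps, the tape (ignoring leading/trailing blanks) is: 1001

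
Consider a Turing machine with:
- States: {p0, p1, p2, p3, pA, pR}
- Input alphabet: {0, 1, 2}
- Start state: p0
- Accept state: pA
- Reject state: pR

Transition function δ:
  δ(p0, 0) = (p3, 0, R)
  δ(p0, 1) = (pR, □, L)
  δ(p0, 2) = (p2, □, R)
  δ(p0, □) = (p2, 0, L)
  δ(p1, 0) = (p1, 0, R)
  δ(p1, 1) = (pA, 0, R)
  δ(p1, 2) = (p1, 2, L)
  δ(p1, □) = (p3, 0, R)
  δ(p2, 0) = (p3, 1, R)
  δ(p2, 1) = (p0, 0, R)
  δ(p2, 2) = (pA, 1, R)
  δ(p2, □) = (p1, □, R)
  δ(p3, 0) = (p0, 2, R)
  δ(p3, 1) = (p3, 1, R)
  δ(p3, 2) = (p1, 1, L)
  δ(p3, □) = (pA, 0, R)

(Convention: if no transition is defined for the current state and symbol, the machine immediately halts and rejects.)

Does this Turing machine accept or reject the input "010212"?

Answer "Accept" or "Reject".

Execution trace:
Initial: [p0]010212
Step 1: δ(p0, 0) = (p3, 0, R) → 0[p3]10212
Step 2: δ(p3, 1) = (p3, 1, R) → 01[p3]0212
Step 3: δ(p3, 0) = (p0, 2, R) → 012[p0]212
Step 4: δ(p0, 2) = (p2, □, R) → 012□[p2]12
Step 5: δ(p2, 1) = (p0, 0, R) → 012□0[p0]2
Step 6: δ(p0, 2) = (p2, □, R) → 012□0□[p2]□
Step 7: δ(p2, □) = (p1, □, R) → 012□0□□[p1]□
Step 8: δ(p1, □) = (p3, 0, R) → 012□0□□0[p3]□
Step 9: δ(p3, □) = (pA, 0, R) → 012□0□□00[pA]□

The machine reaches the accept state pA and halts.

Answer: Accept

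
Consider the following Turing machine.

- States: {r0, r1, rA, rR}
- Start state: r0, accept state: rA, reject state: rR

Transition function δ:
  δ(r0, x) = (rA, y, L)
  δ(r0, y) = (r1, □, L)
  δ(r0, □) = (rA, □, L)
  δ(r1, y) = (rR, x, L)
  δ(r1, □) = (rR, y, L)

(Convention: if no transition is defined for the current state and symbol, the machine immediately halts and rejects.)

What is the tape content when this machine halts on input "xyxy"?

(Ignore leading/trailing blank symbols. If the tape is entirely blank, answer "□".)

Execution trace:
Initial: [r0]xyxy
Step 1: δ(r0, x) = (rA, y, L) → [rA]□yyxy

The machine reaches the accept state rA and halts.

Final tape (ignoring leading/trailing blanks): yyxy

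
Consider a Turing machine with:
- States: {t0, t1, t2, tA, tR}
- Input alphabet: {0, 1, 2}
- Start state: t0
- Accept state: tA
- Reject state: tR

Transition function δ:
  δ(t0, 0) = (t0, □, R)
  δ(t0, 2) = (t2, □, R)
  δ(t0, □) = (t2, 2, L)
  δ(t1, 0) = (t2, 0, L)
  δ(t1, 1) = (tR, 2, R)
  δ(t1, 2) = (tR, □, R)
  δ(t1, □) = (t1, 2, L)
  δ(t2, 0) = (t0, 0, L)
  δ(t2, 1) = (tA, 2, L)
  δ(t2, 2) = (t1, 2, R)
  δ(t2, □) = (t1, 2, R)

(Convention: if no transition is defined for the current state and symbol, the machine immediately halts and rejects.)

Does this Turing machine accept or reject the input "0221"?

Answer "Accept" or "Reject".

Execution trace:
Initial: [t0]0221
Step 1: δ(t0, 0) = (t0, □, R) → □[t0]221
Step 2: δ(t0, 2) = (t2, □, R) → □□[t2]21
Step 3: δ(t2, 2) = (t1, 2, R) → □□2[t1]1
Step 4: δ(t1, 1) = (tR, 2, R) → □□22[tR]□

The machine reaches the reject state tR and halts.

Answer: Reject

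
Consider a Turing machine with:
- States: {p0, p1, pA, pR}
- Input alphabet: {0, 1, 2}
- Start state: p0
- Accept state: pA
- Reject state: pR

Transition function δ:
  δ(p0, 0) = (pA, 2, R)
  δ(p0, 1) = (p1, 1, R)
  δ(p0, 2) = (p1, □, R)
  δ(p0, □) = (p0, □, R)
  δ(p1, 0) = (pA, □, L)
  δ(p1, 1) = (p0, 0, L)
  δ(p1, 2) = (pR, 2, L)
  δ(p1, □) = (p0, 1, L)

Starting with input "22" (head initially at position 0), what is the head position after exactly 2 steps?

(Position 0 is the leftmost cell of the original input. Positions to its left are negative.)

Execution trace (head position shown):
Step 0: [p0]22  (head at position 0)
Step 1: move right → □[p1]2  (head at position 1)
Step 2: move left → [pR]□2  (head at position 0)

After 2 steps, the head is at position 0.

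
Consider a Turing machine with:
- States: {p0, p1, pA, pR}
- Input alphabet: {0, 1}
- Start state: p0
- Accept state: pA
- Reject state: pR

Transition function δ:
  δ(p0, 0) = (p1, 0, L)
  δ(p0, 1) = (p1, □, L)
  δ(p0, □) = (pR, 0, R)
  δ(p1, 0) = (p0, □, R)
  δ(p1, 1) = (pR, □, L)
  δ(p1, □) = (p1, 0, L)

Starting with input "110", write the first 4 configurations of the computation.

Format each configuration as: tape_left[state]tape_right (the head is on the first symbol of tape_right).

Transitions applied:
Step 1: δ(p0, 1) = (p1, □, L)
Step 2: δ(p1, □) = (p1, 0, L)
Step 3: δ(p1, □) = (p1, 0, L)

The first 4 configurations are:
[p0]110 ⊢ [p1]□□10 ⊢ [p1]□0□10 ⊢ [p1]□00□10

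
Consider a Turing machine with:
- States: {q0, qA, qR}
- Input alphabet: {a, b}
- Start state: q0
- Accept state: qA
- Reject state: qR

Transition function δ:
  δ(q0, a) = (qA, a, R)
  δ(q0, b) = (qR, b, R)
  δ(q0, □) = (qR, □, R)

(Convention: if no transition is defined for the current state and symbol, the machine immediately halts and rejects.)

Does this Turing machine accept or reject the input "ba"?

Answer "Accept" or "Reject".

Execution trace:
Initial: [q0]ba
Step 1: δ(q0, b) = (qR, b, R) → b[qR]a

The machine reaches the reject state qR and halts.

Answer: Reject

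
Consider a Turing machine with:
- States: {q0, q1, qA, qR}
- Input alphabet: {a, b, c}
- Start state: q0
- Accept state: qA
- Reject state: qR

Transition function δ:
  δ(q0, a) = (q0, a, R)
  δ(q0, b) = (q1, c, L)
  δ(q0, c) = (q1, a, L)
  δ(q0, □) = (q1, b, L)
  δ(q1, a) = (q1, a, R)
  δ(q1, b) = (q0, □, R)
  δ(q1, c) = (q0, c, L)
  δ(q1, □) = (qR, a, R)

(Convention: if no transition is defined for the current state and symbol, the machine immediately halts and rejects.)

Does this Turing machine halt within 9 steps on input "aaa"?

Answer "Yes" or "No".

Execution trace:
Initial: [q0]aaa
Step 1: δ(q0, a) = (q0, a, R) → a[q0]aa
Step 2: δ(q0, a) = (q0, a, R) → aa[q0]a
Step 3: δ(q0, a) = (q0, a, R) → aaa[q0]□
Step 4: δ(q0, □) = (q1, b, L) → aa[q1]ab
Step 5: δ(q1, a) = (q1, a, R) → aaa[q1]b
Step 6: δ(q1, b) = (q0, □, R) → aaa□[q0]□
Step 7: δ(q0, □) = (q1, b, L) → aaa[q1]□b
Step 8: δ(q1, □) = (qR, a, R) → aaaa[qR]b

The machine reaches the reject state qR and halts.
The machine halted after 8 steps (within the 9-step bound).

Answer: Yes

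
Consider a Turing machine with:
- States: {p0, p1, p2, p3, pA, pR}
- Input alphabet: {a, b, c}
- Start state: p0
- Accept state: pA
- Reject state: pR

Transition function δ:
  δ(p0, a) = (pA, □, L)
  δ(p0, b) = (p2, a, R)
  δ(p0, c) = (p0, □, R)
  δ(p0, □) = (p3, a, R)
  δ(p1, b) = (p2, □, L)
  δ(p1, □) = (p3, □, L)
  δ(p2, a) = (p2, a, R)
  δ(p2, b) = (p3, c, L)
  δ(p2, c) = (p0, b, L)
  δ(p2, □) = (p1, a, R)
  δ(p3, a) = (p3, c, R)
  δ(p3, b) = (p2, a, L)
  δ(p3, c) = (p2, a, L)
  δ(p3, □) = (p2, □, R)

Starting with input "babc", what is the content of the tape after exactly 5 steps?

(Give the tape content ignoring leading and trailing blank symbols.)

Execution trace:
Initial: [p0]babc
Step 1: δ(p0, b) = (p2, a, R) → a[p2]abc
Step 2: δ(p2, a) = (p2, a, R) → aa[p2]bc
Step 3: δ(p2, b) = (p3, c, L) → a[p3]acc
Step 4: δ(p3, a) = (p3, c, R) → ac[p3]cc
Step 5: δ(p3, c) = (p2, a, L) → a[p2]cac

After 5 steps, the tape (ignoring leading/trailing blanks) is: acac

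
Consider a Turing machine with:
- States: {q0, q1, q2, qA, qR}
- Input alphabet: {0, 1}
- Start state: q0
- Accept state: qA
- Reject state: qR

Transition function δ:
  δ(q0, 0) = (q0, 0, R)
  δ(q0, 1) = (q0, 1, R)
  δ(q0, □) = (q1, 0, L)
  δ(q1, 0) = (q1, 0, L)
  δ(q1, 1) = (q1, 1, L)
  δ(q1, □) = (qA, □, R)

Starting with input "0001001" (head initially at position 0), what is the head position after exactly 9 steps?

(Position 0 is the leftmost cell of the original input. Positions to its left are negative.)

Execution trace (head position shown):
Step 0: [q0]0001001  (head at position 0)
Step 1: move right → 0[q0]001001  (head at position 1)
Step 2: move right → 00[q0]01001  (head at position 2)
Step 3: move right → 000[q0]1001  (head at position 3)
Step 4: move right → 0001[q0]001  (head at position 4)
Step 5: move right → 00010[q0]01  (head at position 5)
Step 6: move right → 000100[q0]1  (head at position 6)
Step 7: move right → 0001001[q0]□  (head at position 7)
Step 8: move left → 000100[q1]10  (head at position 6)
Step 9: move left → 00010[q1]010  (head at position 5)

After 9 steps, the head is at position 5.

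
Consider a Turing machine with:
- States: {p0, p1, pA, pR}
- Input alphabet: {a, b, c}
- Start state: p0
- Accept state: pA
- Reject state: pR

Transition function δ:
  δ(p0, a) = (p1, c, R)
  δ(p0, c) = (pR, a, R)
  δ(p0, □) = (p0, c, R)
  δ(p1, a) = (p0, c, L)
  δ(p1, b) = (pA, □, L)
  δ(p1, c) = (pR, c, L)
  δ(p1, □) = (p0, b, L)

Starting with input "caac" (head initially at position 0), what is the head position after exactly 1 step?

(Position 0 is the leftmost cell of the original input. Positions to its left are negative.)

Execution trace (head position shown):
Step 0: [p0]caac  (head at position 0)
Step 1: move right → a[pR]aac  (head at position 1)

After 1 step, the head is at position 1.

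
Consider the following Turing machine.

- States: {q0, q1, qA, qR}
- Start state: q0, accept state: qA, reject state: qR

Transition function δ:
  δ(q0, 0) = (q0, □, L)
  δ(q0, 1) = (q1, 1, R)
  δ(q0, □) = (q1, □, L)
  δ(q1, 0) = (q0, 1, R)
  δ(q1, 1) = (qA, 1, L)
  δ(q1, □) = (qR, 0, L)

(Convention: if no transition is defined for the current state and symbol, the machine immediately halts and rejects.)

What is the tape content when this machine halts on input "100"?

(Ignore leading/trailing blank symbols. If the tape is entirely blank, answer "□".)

Execution trace:
Initial: [q0]100
Step 1: δ(q0, 1) = (q1, 1, R) → 1[q1]00
Step 2: δ(q1, 0) = (q0, 1, R) → 11[q0]0
Step 3: δ(q0, 0) = (q0, □, L) → 1[q0]1□
Step 4: δ(q0, 1) = (q1, 1, R) → 11[q1]□
Step 5: δ(q1, □) = (qR, 0, L) → 1[qR]10

The machine reaches the reject state qR and halts.

Final tape (ignoring leading/trailing blanks): 110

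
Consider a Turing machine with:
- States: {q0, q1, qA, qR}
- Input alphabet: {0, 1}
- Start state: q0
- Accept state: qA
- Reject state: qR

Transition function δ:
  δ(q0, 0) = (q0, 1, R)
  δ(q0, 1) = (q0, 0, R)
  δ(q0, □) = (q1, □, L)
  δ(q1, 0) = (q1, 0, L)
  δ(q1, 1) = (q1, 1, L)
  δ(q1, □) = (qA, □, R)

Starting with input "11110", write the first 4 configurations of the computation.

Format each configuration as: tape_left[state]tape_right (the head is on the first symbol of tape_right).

Transitions applied:
Step 1: δ(q0, 1) = (q0, 0, R)
Step 2: δ(q0, 1) = (q0, 0, R)
Step 3: δ(q0, 1) = (q0, 0, R)

The first 4 configurations are:
[q0]11110 ⊢ 0[q0]1110 ⊢ 00[q0]110 ⊢ 000[q0]10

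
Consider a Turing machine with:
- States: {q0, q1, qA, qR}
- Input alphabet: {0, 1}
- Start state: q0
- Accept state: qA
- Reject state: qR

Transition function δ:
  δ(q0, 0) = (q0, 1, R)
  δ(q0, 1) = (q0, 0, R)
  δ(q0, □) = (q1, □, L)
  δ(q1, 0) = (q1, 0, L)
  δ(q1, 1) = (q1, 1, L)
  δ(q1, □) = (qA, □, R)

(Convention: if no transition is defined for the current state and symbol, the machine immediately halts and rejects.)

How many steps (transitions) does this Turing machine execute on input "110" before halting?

Execution trace:
Initial: [q0]110
Step 1: δ(q0, 1) = (q0, 0, R) → 0[q0]10
Step 2: δ(q0, 1) = (q0, 0, R) → 00[q0]0
Step 3: δ(q0, 0) = (q0, 1, R) → 001[q0]□
Step 4: δ(q0, □) = (q1, □, L) → 00[q1]1□
Step 5: δ(q1, 1) = (q1, 1, L) → 0[q1]01□
Step 6: δ(q1, 0) = (q1, 0, L) → [q1]001□
Step 7: δ(q1, 0) = (q1, 0, L) → [q1]□001□
Step 8: δ(q1, □) = (qA, □, R) → □[qA]001□

The machine reaches the accept state qA and halts.

The machine executed 8 steps before halting.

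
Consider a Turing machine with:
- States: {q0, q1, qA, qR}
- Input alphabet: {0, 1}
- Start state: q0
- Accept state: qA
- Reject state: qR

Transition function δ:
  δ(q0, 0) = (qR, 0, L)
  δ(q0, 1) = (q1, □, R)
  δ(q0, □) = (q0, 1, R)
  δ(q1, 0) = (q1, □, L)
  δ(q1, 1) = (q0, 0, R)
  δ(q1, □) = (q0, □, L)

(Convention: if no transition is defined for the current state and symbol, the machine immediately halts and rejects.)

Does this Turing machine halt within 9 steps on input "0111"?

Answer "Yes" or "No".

Execution trace:
Initial: [q0]0111
Step 1: δ(q0, 0) = (qR, 0, L) → [qR]□0111

The machine reaches the reject state qR and halts.
The machine halted after 1 step (within the 9-step bound).

Answer: Yes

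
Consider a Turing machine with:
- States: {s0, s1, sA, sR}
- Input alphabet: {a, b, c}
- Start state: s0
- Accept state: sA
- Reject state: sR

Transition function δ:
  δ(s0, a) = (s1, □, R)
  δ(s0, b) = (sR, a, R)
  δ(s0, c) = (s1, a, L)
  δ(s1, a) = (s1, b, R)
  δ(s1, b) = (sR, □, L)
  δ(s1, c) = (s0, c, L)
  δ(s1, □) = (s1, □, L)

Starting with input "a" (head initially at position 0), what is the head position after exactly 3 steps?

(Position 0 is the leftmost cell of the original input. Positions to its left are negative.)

Execution trace (head position shown):
Step 0: [s0]a  (head at position 0)
Step 1: move right → □[s1]□  (head at position 1)
Step 2: move left → [s1]□□  (head at position 0)
Step 3: move left → [s1]□□□  (head at position -1)

After 3 steps, the head is at position -1.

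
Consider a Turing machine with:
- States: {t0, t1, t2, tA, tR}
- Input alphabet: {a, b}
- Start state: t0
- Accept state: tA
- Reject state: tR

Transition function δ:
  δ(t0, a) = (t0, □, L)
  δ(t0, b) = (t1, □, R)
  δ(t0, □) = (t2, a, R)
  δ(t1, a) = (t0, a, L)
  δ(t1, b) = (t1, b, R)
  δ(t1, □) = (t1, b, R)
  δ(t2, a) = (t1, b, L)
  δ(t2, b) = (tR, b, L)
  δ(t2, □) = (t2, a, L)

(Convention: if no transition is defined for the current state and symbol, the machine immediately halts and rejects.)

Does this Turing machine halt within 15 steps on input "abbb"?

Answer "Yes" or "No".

Execution trace:
Initial: [t0]abbb
Step 1: δ(t0, a) = (t0, □, L) → [t0]□□bbb
Step 2: δ(t0, □) = (t2, a, R) → a[t2]□bbb
Step 3: δ(t2, □) = (t2, a, L) → [t2]aabbb
Step 4: δ(t2, a) = (t1, b, L) → [t1]□babbb
Step 5: δ(t1, □) = (t1, b, R) → b[t1]babbb
Step 6: δ(t1, b) = (t1, b, R) → bb[t1]abbb
Step 7: δ(t1, a) = (t0, a, L) → b[t0]babbb
Step 8: δ(t0, b) = (t1, □, R) → b□[t1]abbb
Step 9: δ(t1, a) = (t0, a, L) → b[t0]□abbb
Step 10: δ(t0, □) = (t2, a, R) → ba[t2]abbb
Step 11: δ(t2, a) = (t1, b, L) → b[t1]abbbb
Step 12: δ(t1, a) = (t0, a, L) → [t0]babbbb
Step 13: δ(t0, b) = (t1, □, R) → □[t1]abbbb
Step 14: δ(t1, a) = (t0, a, L) → [t0]□abbbb
Step 15: δ(t0, □) = (t2, a, R) → a[t2]abbbb

The machine has not reached a halting state after 15 steps.
The machine did not halt within the 15-step bound.

Answer: No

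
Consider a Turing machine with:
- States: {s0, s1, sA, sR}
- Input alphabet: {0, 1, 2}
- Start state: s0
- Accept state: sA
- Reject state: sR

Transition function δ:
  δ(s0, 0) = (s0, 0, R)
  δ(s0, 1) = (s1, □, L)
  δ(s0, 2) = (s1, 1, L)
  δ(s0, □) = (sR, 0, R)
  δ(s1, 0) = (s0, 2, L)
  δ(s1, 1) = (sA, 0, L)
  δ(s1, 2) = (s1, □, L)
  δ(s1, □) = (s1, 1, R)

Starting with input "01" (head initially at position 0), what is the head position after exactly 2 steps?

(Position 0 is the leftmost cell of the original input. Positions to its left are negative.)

Execution trace (head position shown):
Step 0: [s0]01  (head at position 0)
Step 1: move right → 0[s0]1  (head at position 1)
Step 2: move left → [s1]0□  (head at position 0)

After 2 steps, the head is at position 0.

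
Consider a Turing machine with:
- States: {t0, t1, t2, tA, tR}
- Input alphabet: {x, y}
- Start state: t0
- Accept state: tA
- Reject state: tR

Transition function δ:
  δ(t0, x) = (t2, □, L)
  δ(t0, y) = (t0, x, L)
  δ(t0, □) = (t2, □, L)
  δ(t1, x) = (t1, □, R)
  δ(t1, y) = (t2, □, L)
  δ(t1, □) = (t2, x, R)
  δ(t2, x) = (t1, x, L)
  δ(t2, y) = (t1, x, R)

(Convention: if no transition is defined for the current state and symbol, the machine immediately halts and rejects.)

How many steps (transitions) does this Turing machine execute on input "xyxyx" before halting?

Execution trace:
Initial: [t0]xyxyx
Step 1: δ(t0, x) = (t2, □, L) → [t2]□□yxyx

No transition is defined for δ(t2, □). By convention the machine halts and rejects.

The machine executed 1 step before halting.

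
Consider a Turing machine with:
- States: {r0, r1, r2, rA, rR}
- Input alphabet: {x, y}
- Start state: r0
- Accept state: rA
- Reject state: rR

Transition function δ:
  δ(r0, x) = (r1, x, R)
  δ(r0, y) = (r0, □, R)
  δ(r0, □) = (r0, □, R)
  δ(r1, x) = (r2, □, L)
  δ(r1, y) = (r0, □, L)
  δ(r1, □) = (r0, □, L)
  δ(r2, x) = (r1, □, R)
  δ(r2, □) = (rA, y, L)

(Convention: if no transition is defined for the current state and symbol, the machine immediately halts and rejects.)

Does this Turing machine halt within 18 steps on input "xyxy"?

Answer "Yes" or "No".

Execution trace:
Initial: [r0]xyxy
Step 1: δ(r0, x) = (r1, x, R) → x[r1]yxy
Step 2: δ(r1, y) = (r0, □, L) → [r0]x□xy
Step 3: δ(r0, x) = (r1, x, R) → x[r1]□xy
Step 4: δ(r1, □) = (r0, □, L) → [r0]x□xy
Step 5: δ(r0, x) = (r1, x, R) → x[r1]□xy
Step 6: δ(r1, □) = (r0, □, L) → [r0]x□xy
Step 7: δ(r0, x) = (r1, x, R) → x[r1]□xy
Step 8: δ(r1, □) = (r0, □, L) → [r0]x□xy
Step 9: δ(r0, x) = (r1, x, R) → x[r1]□xy
Step 10: δ(r1, □) = (r0, □, L) → [r0]x□xy
Step 11: δ(r0, x) = (r1, x, R) → x[r1]□xy
Step 12: δ(r1, □) = (r0, □, L) → [r0]x□xy
Step 13: δ(r0, x) = (r1, x, R) → x[r1]□xy
Step 14: δ(r1, □) = (r0, □, L) → [r0]x□xy
Step 15: δ(r0, x) = (r1, x, R) → x[r1]□xy
Step 16: δ(r1, □) = (r0, □, L) → [r0]x□xy
Step 17: δ(r0, x) = (r1, x, R) → x[r1]□xy
Step 18: δ(r1, □) = (r0, □, L) → [r0]x□xy

The machine has not reached a halting state after 18 steps.
The machine did not halt within the 18-step bound.

Answer: No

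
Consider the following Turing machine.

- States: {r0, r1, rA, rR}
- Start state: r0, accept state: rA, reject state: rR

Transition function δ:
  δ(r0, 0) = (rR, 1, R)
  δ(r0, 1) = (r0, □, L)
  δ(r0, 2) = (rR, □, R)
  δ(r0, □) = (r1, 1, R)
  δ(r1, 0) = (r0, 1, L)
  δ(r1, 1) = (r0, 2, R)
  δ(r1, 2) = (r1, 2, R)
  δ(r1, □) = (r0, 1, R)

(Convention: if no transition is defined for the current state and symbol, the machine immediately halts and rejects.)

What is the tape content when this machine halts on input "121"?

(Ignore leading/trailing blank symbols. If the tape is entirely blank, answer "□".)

Execution trace:
Initial: [r0]121
Step 1: δ(r0, 1) = (r0, □, L) → [r0]□□21
Step 2: δ(r0, □) = (r1, 1, R) → 1[r1]□21
Step 3: δ(r1, □) = (r0, 1, R) → 11[r0]21
Step 4: δ(r0, 2) = (rR, □, R) → 11□[rR]1

The machine reaches the reject state rR and halts.

Final tape (ignoring leading/trailing blanks): 11□1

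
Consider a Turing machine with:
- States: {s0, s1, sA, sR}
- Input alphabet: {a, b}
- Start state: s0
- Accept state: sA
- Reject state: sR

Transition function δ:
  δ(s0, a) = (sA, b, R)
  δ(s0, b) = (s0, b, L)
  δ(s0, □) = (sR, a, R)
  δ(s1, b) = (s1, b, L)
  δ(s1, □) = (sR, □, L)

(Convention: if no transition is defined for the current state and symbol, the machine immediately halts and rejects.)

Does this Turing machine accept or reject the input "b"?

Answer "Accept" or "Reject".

Execution trace:
Initial: [s0]b
Step 1: δ(s0, b) = (s0, b, L) → [s0]□b
Step 2: δ(s0, □) = (sR, a, R) → a[sR]b

The machine reaches the reject state sR and halts.

Answer: Reject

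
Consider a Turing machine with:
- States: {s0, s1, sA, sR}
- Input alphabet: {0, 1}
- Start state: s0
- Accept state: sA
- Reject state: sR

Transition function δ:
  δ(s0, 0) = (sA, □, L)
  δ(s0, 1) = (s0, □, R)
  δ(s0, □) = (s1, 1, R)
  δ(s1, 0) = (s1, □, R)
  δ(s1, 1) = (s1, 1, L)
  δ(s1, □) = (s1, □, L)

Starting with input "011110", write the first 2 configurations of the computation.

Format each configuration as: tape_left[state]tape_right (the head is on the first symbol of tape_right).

Transitions applied:
Step 1: δ(s0, 0) = (sA, □, L)

The first 2 configurations are:
[s0]011110 ⊢ [sA]□□11110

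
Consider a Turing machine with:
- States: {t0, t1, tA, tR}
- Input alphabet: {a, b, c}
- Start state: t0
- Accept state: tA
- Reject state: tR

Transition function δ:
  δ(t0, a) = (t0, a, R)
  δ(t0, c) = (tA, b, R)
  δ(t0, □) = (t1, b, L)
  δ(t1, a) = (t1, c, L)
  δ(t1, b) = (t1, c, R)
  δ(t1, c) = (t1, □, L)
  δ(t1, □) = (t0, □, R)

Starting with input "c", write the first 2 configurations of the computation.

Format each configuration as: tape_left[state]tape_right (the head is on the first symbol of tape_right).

Transitions applied:
Step 1: δ(t0, c) = (tA, b, R)

The first 2 configurations are:
[t0]c ⊢ b[tA]□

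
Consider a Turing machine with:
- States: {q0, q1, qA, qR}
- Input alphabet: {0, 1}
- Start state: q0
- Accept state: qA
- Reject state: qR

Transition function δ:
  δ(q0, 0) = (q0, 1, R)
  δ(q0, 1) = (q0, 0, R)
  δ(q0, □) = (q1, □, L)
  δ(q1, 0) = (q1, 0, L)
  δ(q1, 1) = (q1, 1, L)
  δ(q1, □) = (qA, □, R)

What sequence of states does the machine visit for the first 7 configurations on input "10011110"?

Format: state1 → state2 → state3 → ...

Execution trace:
Initial: [q0]10011110
Step 1: δ(q0, 1) = (q0, 0, R) → 0[q0]0011110
Step 2: δ(q0, 0) = (q0, 1, R) → 01[q0]011110
Step 3: δ(q0, 0) = (q0, 1, R) → 011[q0]11110
Step 4: δ(q0, 1) = (q0, 0, R) → 0110[q0]1110
Step 5: δ(q0, 1) = (q0, 0, R) → 01100[q0]110
Step 6: δ(q0, 1) = (q0, 0, R) → 011000[q0]10

State sequence: q0 → q0 → q0 → q0 → q0 → q0 → q0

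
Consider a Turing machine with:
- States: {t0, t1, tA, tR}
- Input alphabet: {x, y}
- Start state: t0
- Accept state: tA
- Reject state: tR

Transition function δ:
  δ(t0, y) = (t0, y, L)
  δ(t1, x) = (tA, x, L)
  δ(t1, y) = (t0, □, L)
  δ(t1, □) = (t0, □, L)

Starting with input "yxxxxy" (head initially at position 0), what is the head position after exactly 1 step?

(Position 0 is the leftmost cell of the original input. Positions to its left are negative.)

Execution trace (head position shown):
Step 0: [t0]yxxxxy  (head at position 0)
Step 1: move left → [t0]□yxxxxy  (head at position -1)

After 1 step, the head is at position -1.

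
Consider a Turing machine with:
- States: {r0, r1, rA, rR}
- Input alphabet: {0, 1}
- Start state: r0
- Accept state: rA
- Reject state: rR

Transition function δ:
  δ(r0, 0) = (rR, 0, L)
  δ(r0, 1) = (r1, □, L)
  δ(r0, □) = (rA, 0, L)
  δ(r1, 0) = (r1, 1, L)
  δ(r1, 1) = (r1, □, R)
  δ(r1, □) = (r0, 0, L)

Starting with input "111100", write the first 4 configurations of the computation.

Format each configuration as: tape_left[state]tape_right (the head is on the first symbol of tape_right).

Transitions applied:
Step 1: δ(r0, 1) = (r1, □, L)
Step 2: δ(r1, □) = (r0, 0, L)
Step 3: δ(r0, □) = (rA, 0, L)

The first 4 configurations are:
[r0]111100 ⊢ [r1]□□11100 ⊢ [r0]□0□11100 ⊢ [rA]□00□11100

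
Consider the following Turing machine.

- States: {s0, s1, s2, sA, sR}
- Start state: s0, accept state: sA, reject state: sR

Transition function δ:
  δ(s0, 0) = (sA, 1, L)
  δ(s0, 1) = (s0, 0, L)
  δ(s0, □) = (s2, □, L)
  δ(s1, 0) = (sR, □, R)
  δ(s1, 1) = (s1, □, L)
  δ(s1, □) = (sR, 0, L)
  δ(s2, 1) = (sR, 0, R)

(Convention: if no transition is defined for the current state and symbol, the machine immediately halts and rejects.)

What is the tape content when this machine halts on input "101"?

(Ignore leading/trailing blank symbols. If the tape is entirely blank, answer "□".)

Execution trace:
Initial: [s0]101
Step 1: δ(s0, 1) = (s0, 0, L) → [s0]□001
Step 2: δ(s0, □) = (s2, □, L) → [s2]□□001

No transition is defined for δ(s2, □). By convention the machine halts and rejects.

Final tape (ignoring leading/trailing blanks): 001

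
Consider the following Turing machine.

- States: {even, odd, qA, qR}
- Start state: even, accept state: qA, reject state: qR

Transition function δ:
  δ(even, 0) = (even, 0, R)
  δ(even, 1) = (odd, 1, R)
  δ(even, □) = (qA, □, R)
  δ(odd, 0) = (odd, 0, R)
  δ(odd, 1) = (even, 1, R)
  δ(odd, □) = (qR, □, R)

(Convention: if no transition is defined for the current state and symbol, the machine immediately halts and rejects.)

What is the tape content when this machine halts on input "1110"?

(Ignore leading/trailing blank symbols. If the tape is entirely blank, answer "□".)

Execution trace:
Initial: [even]1110
Step 1: δ(even, 1) = (odd, 1, R) → 1[odd]110
Step 2: δ(odd, 1) = (even, 1, R) → 11[even]10
Step 3: δ(even, 1) = (odd, 1, R) → 111[odd]0
Step 4: δ(odd, 0) = (odd, 0, R) → 1110[odd]□
Step 5: δ(odd, □) = (qR, □, R) → 1110□[qR]□

The machine reaches the reject state qR and halts.

Final tape (ignoring leading/trailing blanks): 1110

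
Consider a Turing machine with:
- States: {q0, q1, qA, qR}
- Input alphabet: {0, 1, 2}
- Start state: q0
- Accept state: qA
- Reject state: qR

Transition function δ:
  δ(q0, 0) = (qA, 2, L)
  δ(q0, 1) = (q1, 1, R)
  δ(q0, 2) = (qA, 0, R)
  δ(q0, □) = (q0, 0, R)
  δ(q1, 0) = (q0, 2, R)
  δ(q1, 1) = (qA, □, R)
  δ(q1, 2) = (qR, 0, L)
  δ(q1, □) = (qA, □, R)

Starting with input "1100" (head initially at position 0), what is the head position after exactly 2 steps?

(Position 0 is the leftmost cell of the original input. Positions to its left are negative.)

Execution trace (head position shown):
Step 0: [q0]1100  (head at position 0)
Step 1: move right → 1[q1]100  (head at position 1)
Step 2: move right → 1□[qA]00  (head at position 2)

After 2 steps, the head is at position 2.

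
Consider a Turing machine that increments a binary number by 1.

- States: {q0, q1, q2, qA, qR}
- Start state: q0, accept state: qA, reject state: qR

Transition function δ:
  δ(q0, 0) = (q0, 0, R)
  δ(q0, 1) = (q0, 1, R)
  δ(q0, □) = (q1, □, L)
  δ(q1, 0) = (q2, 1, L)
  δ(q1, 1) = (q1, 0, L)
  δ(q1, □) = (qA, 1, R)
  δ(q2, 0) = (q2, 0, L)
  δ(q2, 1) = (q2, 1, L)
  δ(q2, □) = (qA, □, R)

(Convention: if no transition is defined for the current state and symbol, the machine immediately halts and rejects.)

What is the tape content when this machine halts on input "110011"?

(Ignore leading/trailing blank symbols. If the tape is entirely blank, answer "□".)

Execution trace:
Initial: [q0]110011
Step 1: δ(q0, 1) = (q0, 1, R) → 1[q0]10011
Step 2: δ(q0, 1) = (q0, 1, R) → 11[q0]0011
Step 3: δ(q0, 0) = (q0, 0, R) → 110[q0]011
Step 4: δ(q0, 0) = (q0, 0, R) → 1100[q0]11
Step 5: δ(q0, 1) = (q0, 1, R) → 11001[q0]1
Step 6: δ(q0, 1) = (q0, 1, R) → 110011[q0]□
Step 7: δ(q0, □) = (q1, □, L) → 11001[q1]1□
Step 8: δ(q1, 1) = (q1, 0, L) → 1100[q1]10□
Step 9: δ(q1, 1) = (q1, 0, L) → 110[q1]000□
Step 10: δ(q1, 0) = (q2, 1, L) → 11[q2]0100□
Step 11: δ(q2, 0) = (q2, 0, L) → 1[q2]10100□
Step 12: δ(q2, 1) = (q2, 1, L) → [q2]110100□
Step 13: δ(q2, 1) = (q2, 1, L) → [q2]□110100□
Step 14: δ(q2, □) = (qA, □, R) → □[qA]110100□

The machine reaches the accept state qA and halts.

Final tape (ignoring leading/trailing blanks): 110100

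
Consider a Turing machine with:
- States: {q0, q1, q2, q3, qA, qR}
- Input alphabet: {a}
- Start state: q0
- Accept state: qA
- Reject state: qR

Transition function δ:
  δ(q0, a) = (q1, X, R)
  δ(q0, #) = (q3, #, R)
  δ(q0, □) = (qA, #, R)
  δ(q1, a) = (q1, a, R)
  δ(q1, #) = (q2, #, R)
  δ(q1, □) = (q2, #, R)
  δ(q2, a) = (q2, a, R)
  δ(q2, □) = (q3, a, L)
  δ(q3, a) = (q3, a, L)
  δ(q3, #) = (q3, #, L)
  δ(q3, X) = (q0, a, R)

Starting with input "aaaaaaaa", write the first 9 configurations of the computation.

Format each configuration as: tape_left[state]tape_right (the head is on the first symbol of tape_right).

Transitions applied:
Step 1: δ(q0, a) = (q1, X, R)
Step 2: δ(q1, a) = (q1, a, R)
Step 3: δ(q1, a) = (q1, a, R)
Step 4: δ(q1, a) = (q1, a, R)
Step 5: δ(q1, a) = (q1, a, R)
Step 6: δ(q1, a) = (q1, a, R)
Step 7: δ(q1, a) = (q1, a, R)
Step 8: δ(q1, a) = (q1, a, R)

The first 9 configurations are:
[q0]aaaaaaaa ⊢ X[q1]aaaaaaa ⊢ Xa[q1]aaaaaa ⊢ Xaa[q1]aaaaa ⊢ Xaaa[q1]aaaa ⊢ Xaaaa[q1]aaa ⊢ Xaaaaa[q1]aa ⊢ Xaaaaaa[q1]a ⊢ Xaaaaaaa[q1]□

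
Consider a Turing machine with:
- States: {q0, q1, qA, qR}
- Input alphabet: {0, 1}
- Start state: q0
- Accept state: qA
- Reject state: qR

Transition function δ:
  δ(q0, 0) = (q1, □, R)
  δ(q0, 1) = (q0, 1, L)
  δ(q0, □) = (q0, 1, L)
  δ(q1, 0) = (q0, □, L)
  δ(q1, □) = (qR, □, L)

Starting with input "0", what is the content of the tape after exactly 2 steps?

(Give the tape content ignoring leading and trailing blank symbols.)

Execution trace:
Initial: [q0]0
Step 1: δ(q0, 0) = (q1, □, R) → □[q1]□
Step 2: δ(q1, □) = (qR, □, L) → [qR]□□

The machine reaches the reject state qR and halts.

After 2 steps, the tape (ignoring leading/trailing blanks) is: □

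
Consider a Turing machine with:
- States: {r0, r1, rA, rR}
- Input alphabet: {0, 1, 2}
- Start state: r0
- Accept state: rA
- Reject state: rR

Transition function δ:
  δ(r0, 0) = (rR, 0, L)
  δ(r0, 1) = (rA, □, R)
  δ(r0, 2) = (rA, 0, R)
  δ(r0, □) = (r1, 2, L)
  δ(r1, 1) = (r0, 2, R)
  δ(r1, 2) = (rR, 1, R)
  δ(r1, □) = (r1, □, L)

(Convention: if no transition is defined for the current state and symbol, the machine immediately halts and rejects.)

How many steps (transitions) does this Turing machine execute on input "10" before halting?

Execution trace:
Initial: [r0]10
Step 1: δ(r0, 1) = (rA, □, R) → □[rA]0

The machine reaches the accept state rA and halts.

The machine executed 1 step before halting.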